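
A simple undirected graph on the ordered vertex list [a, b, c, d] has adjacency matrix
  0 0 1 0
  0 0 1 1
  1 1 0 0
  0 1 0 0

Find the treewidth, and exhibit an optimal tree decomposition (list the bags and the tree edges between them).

Treewidth 1.
One such decomposition:
Bags: B1 = {b, c}  B2 = {b, d}  B3 = {a, c}
Tree: B1–B2, B1–B3

The largest bag has 2 vertices, giving width 1; this decomposition certifies tw(G) ≤ 1. Any graph with an edge has treewidth ≥ 1, and G has the edge b–c. The upper and lower bounds meet at 1, so that is the treewidth.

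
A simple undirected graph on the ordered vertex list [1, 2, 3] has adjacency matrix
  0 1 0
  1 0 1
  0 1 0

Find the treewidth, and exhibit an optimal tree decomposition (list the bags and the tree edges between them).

Treewidth 1.
One optimal decomposition is:
Bags: B1 = {2, 3}  B2 = {1, 2}
Tree: B1–B2

The largest bag has 2 vertices, giving width 1; this decomposition certifies tw(G) ≤ 1. G has an edge, so its treewidth is at least 1. Therefore the treewidth is 1.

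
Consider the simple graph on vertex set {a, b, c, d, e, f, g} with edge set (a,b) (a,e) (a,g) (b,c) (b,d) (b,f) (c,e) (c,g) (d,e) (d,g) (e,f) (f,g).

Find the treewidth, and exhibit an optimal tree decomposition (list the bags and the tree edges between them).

Treewidth 3.
One optimal decomposition is:
Bags: B1 = {a, b, e, g}  B2 = {b, c, e, g}  B3 = {b, d, e, g}  B4 = {b, e, f, g}
Tree: B1–B2, B2–B3, B3–B4

The largest bag has 4 vertices, giving width 3; this decomposition certifies tw(G) ≤ 3. For the lower bound: the 4 vertex sets {a,e}, {c,g}, {b}, {d} are disjoint, each induces a connected subgraph, and every pair is joined by at least one edge of G. Contracting each set to a single vertex therefore yields K_{4} as a minor, and since treewidth is minor-monotone, tw(G) ≥ tw(K_{4}) = 3. The upper and lower bounds meet at 3, so that is the treewidth.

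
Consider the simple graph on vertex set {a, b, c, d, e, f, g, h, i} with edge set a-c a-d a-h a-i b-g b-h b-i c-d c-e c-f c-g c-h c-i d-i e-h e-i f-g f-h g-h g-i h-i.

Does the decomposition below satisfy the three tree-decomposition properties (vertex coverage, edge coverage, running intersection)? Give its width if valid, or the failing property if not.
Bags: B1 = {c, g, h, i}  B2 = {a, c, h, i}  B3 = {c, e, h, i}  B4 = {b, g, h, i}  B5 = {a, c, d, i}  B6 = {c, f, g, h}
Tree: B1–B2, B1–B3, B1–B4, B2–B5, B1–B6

Yes; width 3.

Every vertex of G appears in some bag (union = {a, b, c, d, e, f, g, h, i}); every edge is covered by a bag; and for each vertex v the set of bags containing v is connected in the bag tree. The decomposition is therefore valid. The largest bag has 4 vertices, so the width is 3.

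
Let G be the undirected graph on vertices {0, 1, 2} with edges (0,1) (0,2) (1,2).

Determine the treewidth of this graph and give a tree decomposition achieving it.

Treewidth 2.
One optimal decomposition is:
Bags: B1 = {0, 1, 2}
Tree: (single bag)

A single bag containing all 3 vertices is trivially a valid decomposition of width 2. For the lower bound, the 3 vertices {0, 1, 2} are pairwise adjacent, and any tree decomposition puts a clique entirely inside one bag — forcing width ≥ 2. Combining the bounds, tw(G) = 2.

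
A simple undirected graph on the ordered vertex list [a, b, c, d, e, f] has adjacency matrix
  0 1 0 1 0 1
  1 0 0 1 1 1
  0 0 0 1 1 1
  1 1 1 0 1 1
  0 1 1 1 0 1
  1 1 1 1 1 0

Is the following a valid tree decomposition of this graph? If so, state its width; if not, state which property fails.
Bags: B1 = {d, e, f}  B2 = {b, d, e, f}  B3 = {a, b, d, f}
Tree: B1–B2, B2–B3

A tree decomposition must satisfy three properties: every vertex lies in some bag; for every edge, both endpoints lie together in some bag; and for every vertex, the bags containing it form a connected subtree. Here vertex c appears in no bag, so the decomposition is invalid.

No — vertex c appears in no bag.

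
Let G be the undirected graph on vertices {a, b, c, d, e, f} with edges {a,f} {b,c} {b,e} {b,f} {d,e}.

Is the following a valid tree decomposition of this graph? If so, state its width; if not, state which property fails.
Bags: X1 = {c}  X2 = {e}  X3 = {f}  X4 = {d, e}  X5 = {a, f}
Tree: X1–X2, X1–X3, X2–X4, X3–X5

A tree decomposition must satisfy three properties: every vertex lies in some bag; for every edge, both endpoints lie together in some bag; and for every vertex, the bags containing it form a connected subtree. Here vertex b appears in no bag, so the decomposition is invalid.

No — vertex b appears in no bag.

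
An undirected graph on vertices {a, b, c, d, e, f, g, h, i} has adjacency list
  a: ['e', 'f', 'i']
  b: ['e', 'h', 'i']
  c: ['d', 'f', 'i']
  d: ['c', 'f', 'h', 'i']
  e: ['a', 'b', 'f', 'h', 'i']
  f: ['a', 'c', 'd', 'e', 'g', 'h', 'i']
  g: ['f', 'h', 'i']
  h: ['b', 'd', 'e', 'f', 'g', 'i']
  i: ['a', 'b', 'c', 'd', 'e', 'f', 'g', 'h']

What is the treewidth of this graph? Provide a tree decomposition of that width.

Every bag has size at most 4, so the width is 4 − 1 = 3 and tw(G) ≤ 3. For the lower bound, the 4 vertices {d, f, h, i} are pairwise adjacent, and any tree decomposition puts a clique entirely inside one bag — forcing width ≥ 3. Hence tw(G) = 3 exactly.

Treewidth 3.
One such decomposition:
Bags: B1 = {a, e, f, i}  B2 = {e, f, h, i}  B3 = {d, f, h, i}  B4 = {c, d, f, i}  B5 = {f, g, h, i}  B6 = {b, e, h, i}
Tree: B1–B2, B2–B3, B3–B4, B2–B5, B2–B6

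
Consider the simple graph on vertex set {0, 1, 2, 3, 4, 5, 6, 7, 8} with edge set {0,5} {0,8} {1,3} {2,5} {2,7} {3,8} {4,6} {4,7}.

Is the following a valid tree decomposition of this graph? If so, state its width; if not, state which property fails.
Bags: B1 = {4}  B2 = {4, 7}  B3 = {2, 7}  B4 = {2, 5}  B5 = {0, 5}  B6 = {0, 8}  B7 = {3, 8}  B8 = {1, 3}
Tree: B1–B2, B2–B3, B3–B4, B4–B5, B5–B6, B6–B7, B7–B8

No — vertex 6 appears in no bag.

A tree decomposition must satisfy three properties: every vertex lies in some bag; for every edge, both endpoints lie together in some bag; and for every vertex, the bags containing it form a connected subtree. Here vertex 6 appears in no bag, so the decomposition is invalid.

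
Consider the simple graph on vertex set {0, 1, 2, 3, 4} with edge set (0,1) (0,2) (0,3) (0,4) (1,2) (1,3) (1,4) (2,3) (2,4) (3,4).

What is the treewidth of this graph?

4

A width-4 tree decomposition is:
Bags: B1 = {0, 1, 2, 3, 4}
Tree: (single bag)
A single bag containing all 5 vertices is trivially a valid decomposition of width 4. On the other hand G contains the 5-clique {0, 1, 2, 3, 4}. A clique must lie in a single bag of any decomposition, so no decomposition can have width below 4. Combining the bounds, tw(G) = 4.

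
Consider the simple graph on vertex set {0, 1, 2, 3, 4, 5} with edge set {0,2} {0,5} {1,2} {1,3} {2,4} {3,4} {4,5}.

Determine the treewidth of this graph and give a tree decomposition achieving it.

Every bag has size at most 3, so the width is 3 − 1 = 2 and tw(G) ≤ 2. Since 3–1–2–4–3 is a cycle in G, G is not acyclic. Forests are exactly the graphs of treewidth ≤ 1, so tw(G) ≥ 2. Hence tw(G) = 2 exactly.

Treewidth 2.
One such decomposition:
Bags: B1 = {1, 3, 4}  B2 = {1, 2, 4}  B3 = {2, 4, 5}  B4 = {0, 2, 5}
Tree: B1–B2, B2–B3, B3–B4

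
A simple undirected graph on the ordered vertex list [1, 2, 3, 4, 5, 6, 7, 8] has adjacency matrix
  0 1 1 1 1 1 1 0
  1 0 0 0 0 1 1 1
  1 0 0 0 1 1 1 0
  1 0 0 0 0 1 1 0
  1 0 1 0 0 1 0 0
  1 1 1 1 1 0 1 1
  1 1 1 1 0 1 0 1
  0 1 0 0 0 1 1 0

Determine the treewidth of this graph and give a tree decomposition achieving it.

The largest bag has 4 vertices, giving width 3; this decomposition certifies tw(G) ≤ 3. On the other hand G contains the 4-clique {2, 6, 7, 8}. A clique must lie in a single bag of any decomposition, so no decomposition can have width below 3. Therefore the treewidth is 3.

Treewidth 3.
One optimal decomposition is:
Bags: B1 = {1, 3, 6, 7}  B2 = {1, 2, 6, 7}  B3 = {1, 4, 6, 7}  B4 = {1, 3, 5, 6}  B5 = {2, 6, 7, 8}
Tree: B1–B2, B1–B3, B1–B4, B2–B5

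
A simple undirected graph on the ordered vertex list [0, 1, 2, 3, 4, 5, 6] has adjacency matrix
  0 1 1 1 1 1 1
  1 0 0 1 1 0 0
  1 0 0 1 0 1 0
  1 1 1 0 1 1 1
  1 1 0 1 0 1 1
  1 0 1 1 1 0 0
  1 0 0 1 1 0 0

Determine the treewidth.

3

A width-3 tree decomposition is:
Bags: B1 = {0, 3, 4, 6}  B2 = {0, 3, 4, 5}  B3 = {0, 1, 3, 4}  B4 = {0, 2, 3, 5}
Tree: B1–B2, B1–B3, B2–B4
The largest bag has 4 vertices, giving width 3; this decomposition certifies tw(G) ≤ 3. Conversely, {0, 2, 3, 5} is a clique of size 4, and the vertices of any clique must share a bag in every tree decomposition; so some bag has ≥ 4 vertices and tw(G) ≥ 3. Combining the bounds, tw(G) = 3.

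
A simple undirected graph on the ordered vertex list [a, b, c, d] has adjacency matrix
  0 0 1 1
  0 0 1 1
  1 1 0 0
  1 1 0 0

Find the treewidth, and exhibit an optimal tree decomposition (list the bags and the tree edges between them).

Each bag holds 3 vertices, so the decomposition has width 2, which upper-bounds the treewidth. The edges c–a–d–b–c form a cycle, so G is not a tree and its treewidth is at least 2. Therefore the treewidth is 2.

Treewidth 2.
One optimal decomposition is:
Bags: B1 = {a, c, d}  B2 = {b, c, d}
Tree: B1–B2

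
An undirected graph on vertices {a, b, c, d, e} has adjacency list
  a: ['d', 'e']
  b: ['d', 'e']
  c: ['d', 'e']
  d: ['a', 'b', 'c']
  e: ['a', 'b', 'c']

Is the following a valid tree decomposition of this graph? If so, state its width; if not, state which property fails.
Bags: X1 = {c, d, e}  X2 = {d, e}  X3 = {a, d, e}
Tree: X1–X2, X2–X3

A tree decomposition must satisfy three properties: every vertex lies in some bag; for every edge, both endpoints lie together in some bag; and for every vertex, the bags containing it form a connected subtree. Here vertex b appears in no bag, so the decomposition is invalid.

No — vertex b appears in no bag.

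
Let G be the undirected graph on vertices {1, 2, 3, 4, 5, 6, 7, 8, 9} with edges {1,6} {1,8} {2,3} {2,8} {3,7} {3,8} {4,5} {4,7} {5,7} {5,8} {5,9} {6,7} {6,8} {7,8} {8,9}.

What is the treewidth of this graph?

2

A width-2 tree decomposition is:
Bags: B1 = {6, 7, 8}  B2 = {3, 7, 8}  B3 = {5, 7, 8}  B4 = {2, 3, 8}  B5 = {1, 6, 8}  B6 = {4, 5, 7}  B7 = {5, 8, 9}
Tree: B1–B2, B2–B3, B2–B4, B1–B5, B3–B6, B3–B7
The largest bag has 3 vertices, giving width 2; this decomposition certifies tw(G) ≤ 2. For the lower bound, the 3 vertices {1, 6, 8} are pairwise adjacent, and any tree decomposition puts a clique entirely inside one bag — forcing width ≥ 2. Therefore the treewidth is 2.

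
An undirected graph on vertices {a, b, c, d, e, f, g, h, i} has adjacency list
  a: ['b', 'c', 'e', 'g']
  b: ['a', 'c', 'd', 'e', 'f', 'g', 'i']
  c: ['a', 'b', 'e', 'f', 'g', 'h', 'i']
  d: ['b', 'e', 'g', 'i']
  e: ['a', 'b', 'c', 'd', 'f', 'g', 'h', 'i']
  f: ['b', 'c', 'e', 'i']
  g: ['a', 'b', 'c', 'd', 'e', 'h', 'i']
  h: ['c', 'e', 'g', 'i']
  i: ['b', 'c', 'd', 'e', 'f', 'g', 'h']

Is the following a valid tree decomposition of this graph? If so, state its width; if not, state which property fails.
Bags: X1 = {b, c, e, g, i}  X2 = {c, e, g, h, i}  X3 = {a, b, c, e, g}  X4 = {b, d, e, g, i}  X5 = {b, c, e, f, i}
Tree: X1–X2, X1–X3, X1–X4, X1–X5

Checking the three conditions: (i) the bags cover all of {a, b, c, d, e, f, g, h, i}; (ii) for each edge, some bag contains both endpoints; (iii) the bags containing any fixed vertex form a subtree. All hold, so the decomposition is valid with width 5 − 1 = 4.

Yes; width 4.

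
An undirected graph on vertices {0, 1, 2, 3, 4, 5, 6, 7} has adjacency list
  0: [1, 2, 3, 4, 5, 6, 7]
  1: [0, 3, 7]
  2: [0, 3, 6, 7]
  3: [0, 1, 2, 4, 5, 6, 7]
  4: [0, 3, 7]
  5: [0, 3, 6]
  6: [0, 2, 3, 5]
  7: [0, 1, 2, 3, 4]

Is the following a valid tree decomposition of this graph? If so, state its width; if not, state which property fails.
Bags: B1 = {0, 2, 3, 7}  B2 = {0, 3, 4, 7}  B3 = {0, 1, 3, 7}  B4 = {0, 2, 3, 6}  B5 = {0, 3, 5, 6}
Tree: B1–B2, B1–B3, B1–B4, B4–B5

Yes; width 3.

Checking the three conditions: (i) the bags cover all of {0, 1, 2, 3, 4, 5, 6, 7}; (ii) for each edge, some bag contains both endpoints; (iii) the bags containing any fixed vertex form a subtree. All hold, so the decomposition is valid with width 4 − 1 = 3.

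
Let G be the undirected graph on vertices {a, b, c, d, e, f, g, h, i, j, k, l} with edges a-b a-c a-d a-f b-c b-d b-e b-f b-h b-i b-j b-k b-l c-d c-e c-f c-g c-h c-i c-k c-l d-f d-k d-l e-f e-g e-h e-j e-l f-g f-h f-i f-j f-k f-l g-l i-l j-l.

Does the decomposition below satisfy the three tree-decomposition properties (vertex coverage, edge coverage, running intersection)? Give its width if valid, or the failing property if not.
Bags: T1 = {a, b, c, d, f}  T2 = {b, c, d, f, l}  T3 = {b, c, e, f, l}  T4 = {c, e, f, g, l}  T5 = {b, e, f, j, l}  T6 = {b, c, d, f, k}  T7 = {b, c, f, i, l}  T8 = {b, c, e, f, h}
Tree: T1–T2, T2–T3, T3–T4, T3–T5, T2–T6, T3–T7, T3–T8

Yes; width 4.

Vertex coverage: the bags together contain {a, b, c, d, e, f, g, h, i, j, k, l}, the full vertex set. Edge coverage: each edge of G has both endpoints in at least one bag. Running intersection: for every vertex, the bags containing it form a connected subtree. All three properties hold, so this is a valid tree decomposition of width max|bag| − 1 = 4, and hence tw(G) ≤ 4.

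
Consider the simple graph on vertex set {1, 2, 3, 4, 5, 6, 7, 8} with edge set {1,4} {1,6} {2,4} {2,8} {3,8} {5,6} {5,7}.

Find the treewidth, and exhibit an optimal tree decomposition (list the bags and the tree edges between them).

The largest bag has 2 vertices, giving width 1; this decomposition certifies tw(G) ≤ 1. G has an edge, so its treewidth is at least 1. Combining the bounds, tw(G) = 1.

Treewidth 1.
One optimal decomposition is:
Bags: B1 = {5, 7}  B2 = {5, 6}  B3 = {1, 6}  B4 = {1, 4}  B5 = {2, 4}  B6 = {2, 8}  B7 = {3, 8}
Tree: B1–B2, B2–B3, B3–B4, B4–B5, B5–B6, B6–B7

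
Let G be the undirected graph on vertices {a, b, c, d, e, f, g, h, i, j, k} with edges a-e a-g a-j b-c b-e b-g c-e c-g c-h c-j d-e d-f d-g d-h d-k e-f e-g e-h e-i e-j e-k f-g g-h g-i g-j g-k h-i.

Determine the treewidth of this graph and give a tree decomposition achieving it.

The largest bag has 4 vertices, giving width 3; this decomposition certifies tw(G) ≤ 3. Conversely, {d, e, g, h} is a clique of size 4, and the vertices of any clique must share a bag in every tree decomposition; so some bag has ≥ 4 vertices and tw(G) ≥ 3. The upper and lower bounds meet at 3, so that is the treewidth.

Treewidth 3.
One optimal decomposition is:
Bags: B1 = {c, e, g, h}  B2 = {c, e, g, j}  B3 = {b, c, e, g}  B4 = {d, e, g, h}  B5 = {d, e, g, k}  B6 = {d, e, f, g}  B7 = {e, g, h, i}  B8 = {a, e, g, j}
Tree: B1–B2, B1–B3, B1–B4, B4–B5, B5–B6, B4–B7, B2–B8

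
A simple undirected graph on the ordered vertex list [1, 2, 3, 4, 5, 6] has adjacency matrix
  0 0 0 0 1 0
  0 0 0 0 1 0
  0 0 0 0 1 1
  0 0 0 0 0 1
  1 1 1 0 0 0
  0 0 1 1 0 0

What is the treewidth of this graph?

A width-1 tree decomposition is:
Bags: B1 = {3, 6}  B2 = {3, 5}  B3 = {4, 6}  B4 = {1, 5}  B5 = {2, 5}
Tree: B1–B2, B1–B3, B2–B4, B2–B5
The largest bag has 2 vertices, giving width 1; this decomposition certifies tw(G) ≤ 1. Since G has at least one edge (e.g. 3–6), it is not an edgeless graph, so tw(G) ≥ 1. The upper and lower bounds meet at 1, so that is the treewidth.

1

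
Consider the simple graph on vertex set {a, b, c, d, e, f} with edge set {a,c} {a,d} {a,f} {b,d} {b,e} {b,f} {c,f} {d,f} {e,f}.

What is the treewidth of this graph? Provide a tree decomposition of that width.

Treewidth 2.
One such decomposition:
Bags: B1 = {b, d, f}  B2 = {b, e, f}  B3 = {a, d, f}  B4 = {a, c, f}
Tree: B1–B2, B1–B3, B3–B4

Each bag holds 3 vertices, so the decomposition has width 2, which upper-bounds the treewidth. For the lower bound, the 3 vertices {a, d, f} are pairwise adjacent, and any tree decomposition puts a clique entirely inside one bag — forcing width ≥ 2. Therefore the treewidth is 2.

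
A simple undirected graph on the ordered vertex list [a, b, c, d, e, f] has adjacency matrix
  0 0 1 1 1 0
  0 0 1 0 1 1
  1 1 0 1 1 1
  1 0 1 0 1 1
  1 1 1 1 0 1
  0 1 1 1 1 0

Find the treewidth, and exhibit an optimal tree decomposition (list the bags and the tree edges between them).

Every bag has size at most 4, so the width is 4 − 1 = 3 and tw(G) ≤ 3. For the lower bound, the 4 vertices {c, d, e, f} are pairwise adjacent, and any tree decomposition puts a clique entirely inside one bag — forcing width ≥ 3. Hence tw(G) = 3 exactly.

Treewidth 3.
Bags: B1 = {c, d, e, f}  B2 = {b, c, e, f}  B3 = {a, c, d, e}
Tree: B1–B2, B1–B3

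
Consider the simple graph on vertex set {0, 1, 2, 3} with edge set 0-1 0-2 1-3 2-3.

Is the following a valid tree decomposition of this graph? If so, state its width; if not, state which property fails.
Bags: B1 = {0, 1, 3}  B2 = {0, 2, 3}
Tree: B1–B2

Yes; width 2.

Checking the three conditions: (i) the bags cover all of {0, 1, 2, 3}; (ii) for each edge, some bag contains both endpoints; (iii) the bags containing any fixed vertex form a subtree. All hold, so the decomposition is valid with width 3 − 1 = 2.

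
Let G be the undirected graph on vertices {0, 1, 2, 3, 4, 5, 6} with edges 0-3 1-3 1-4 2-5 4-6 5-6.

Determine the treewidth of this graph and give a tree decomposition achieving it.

Each bag holds 2 vertices, so the decomposition has width 1, which upper-bounds the treewidth. G has an edge, so its treewidth is at least 1. Therefore the treewidth is 1.

Treewidth 1.
One optimal decomposition is:
Bags: B1 = {2, 5}  B2 = {5, 6}  B3 = {4, 6}  B4 = {1, 4}  B5 = {1, 3}  B6 = {0, 3}
Tree: B1–B2, B2–B3, B3–B4, B4–B5, B5–B6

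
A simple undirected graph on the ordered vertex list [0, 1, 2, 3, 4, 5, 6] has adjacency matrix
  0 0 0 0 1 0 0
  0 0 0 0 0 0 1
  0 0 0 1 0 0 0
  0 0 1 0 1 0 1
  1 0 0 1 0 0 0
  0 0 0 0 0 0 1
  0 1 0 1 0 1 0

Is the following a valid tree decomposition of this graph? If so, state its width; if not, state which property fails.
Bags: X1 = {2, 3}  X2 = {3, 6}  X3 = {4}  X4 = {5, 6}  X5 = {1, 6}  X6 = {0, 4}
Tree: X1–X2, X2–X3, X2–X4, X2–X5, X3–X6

No — edge (3,4) lies in no bag.

A tree decomposition must satisfy three properties: every vertex lies in some bag; for every edge, both endpoints lie together in some bag; and for every vertex, the bags containing it form a connected subtree. Here edge (3,4) lies in no bag, so the decomposition is invalid.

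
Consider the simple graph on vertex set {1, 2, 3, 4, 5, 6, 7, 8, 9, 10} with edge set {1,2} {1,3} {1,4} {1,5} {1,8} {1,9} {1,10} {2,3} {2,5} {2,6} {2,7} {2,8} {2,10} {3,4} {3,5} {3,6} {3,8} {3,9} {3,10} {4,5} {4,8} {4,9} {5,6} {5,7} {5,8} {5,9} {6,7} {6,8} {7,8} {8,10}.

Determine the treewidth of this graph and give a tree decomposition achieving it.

Treewidth 4.
Bags: B1 = {1, 2, 3, 5, 8}  B2 = {1, 3, 4, 5, 8}  B3 = {1, 2, 3, 8, 10}  B4 = {1, 3, 4, 5, 9}  B5 = {2, 3, 5, 6, 8}  B6 = {2, 5, 6, 7, 8}
Tree: B1–B2, B1–B3, B2–B4, B1–B5, B5–B6

Each bag holds 5 vertices, so the decomposition has width 4, which upper-bounds the treewidth. Conversely, {1, 2, 3, 8, 10} is a clique of size 5, and the vertices of any clique must share a bag in every tree decomposition; so some bag has ≥ 5 vertices and tw(G) ≥ 4. Hence tw(G) = 4 exactly.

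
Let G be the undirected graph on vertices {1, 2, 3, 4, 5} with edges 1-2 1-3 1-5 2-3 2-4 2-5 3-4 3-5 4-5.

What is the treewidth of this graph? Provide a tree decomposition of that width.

Treewidth 3.
One such decomposition:
Bags: B1 = {2, 3, 4, 5}  B2 = {1, 2, 3, 5}
Tree: B1–B2

Every bag has size at most 4, so the width is 4 − 1 = 3 and tw(G) ≤ 3. For the lower bound, the 4 vertices {1, 2, 3, 5} are pairwise adjacent, and any tree decomposition puts a clique entirely inside one bag — forcing width ≥ 3. Combining the bounds, tw(G) = 3.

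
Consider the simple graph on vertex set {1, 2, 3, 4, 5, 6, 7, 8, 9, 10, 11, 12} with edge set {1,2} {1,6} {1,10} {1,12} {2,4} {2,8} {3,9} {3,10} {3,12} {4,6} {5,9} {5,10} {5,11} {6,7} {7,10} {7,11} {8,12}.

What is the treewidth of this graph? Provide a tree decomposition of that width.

The largest bag has 4 vertices, giving width 3; this decomposition certifies tw(G) ≤ 3. For the lower bound: the 4 vertex sets {2,4,8}, {12}, {1}, {3,6,7,10} are disjoint, each induces a connected subgraph, and every pair is joined by at least one edge of G. Contracting each set to a single vertex therefore yields K_{4} as a minor, and since treewidth is minor-monotone, tw(G) ≥ tw(K_{4}) = 3. Combining the bounds, tw(G) = 3.

Treewidth 3.
One optimal decomposition is:
Bags: B1 = {2, 4, 8, 12}  B2 = {1, 2, 4, 12}  B3 = {1, 4, 6, 12}  B4 = {1, 3, 6, 12}  B5 = {1, 3, 6, 10}  B6 = {3, 6, 7, 10}  B7 = {3, 7, 9, 10}  B8 = {5, 7, 9, 10}  B9 = {5, 7, 9, 11}
Tree: B1–B2, B2–B3, B3–B4, B4–B5, B5–B6, B6–B7, B7–B8, B8–B9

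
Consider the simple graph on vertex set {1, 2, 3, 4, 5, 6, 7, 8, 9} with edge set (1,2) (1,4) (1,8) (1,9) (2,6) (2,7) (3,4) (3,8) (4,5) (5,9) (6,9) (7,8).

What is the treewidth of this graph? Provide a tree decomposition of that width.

Every bag has size at most 4, so the width is 4 − 1 = 3 and tw(G) ≤ 3. For the lower bound: the 4 vertex sets {2,6,7}, {9}, {1}, {3,4,5,8} are disjoint, each induces a connected subgraph, and every pair is joined by at least one edge of G. Contracting each set to a single vertex therefore yields K_{4} as a minor, and since treewidth is minor-monotone, tw(G) ≥ tw(K_{4}) = 3. Combining the bounds, tw(G) = 3.

Treewidth 3.
One such decomposition:
Bags: B1 = {2, 6, 7, 9}  B2 = {1, 2, 7, 9}  B3 = {1, 7, 8, 9}  B4 = {1, 5, 8, 9}  B5 = {1, 4, 5, 8}  B6 = {3, 4, 5, 8}
Tree: B1–B2, B2–B3, B3–B4, B4–B5, B5–B6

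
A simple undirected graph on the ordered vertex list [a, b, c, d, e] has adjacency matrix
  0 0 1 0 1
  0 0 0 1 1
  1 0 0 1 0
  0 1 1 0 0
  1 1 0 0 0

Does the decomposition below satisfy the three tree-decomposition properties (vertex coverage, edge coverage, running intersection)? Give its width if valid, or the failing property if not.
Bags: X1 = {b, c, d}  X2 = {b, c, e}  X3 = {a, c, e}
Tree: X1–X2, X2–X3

Yes; width 2.

Vertex coverage: the bags together contain {a, b, c, d, e}, the full vertex set. Edge coverage: each edge of G has both endpoints in at least one bag. Running intersection: for every vertex, the bags containing it form a connected subtree. All three properties hold, so this is a valid tree decomposition of width max|bag| − 1 = 2, and hence tw(G) ≤ 2.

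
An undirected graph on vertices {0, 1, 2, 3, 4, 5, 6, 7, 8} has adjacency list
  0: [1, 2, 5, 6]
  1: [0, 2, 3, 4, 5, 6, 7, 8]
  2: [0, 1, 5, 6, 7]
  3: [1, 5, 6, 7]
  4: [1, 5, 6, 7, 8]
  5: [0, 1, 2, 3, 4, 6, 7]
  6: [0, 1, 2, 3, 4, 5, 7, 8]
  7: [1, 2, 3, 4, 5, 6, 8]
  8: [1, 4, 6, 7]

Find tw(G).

A width-4 tree decomposition is:
Bags: B1 = {1, 2, 5, 6, 7}  B2 = {1, 4, 5, 6, 7}  B3 = {1, 4, 6, 7, 8}  B4 = {1, 3, 5, 6, 7}  B5 = {0, 1, 2, 5, 6}
Tree: B1–B2, B2–B3, B2–B4, B1–B5
The largest bag has 5 vertices, giving width 4; this decomposition certifies tw(G) ≤ 4. On the other hand G contains the 5-clique {1, 4, 6, 7, 8}. A clique must lie in a single bag of any decomposition, so no decomposition can have width below 4. Hence tw(G) = 4 exactly.

4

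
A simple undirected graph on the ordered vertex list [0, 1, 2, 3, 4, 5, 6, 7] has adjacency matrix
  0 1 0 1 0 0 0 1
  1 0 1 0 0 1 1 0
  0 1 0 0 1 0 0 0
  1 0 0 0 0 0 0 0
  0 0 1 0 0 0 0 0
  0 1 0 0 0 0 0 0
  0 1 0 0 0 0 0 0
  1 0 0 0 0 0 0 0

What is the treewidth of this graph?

1

A width-1 tree decomposition is:
Bags: B1 = {1, 2}  B2 = {0, 1}  B3 = {2, 4}  B4 = {0, 7}  B5 = {0, 3}  B6 = {1, 6}  B7 = {1, 5}
Tree: B1–B2, B1–B3, B2–B4, B4–B5, B2–B6, B2–B7
Each bag holds 2 vertices, so the decomposition has width 1, which upper-bounds the treewidth. Since G has at least one edge (e.g. 1–2), it is not an edgeless graph, so tw(G) ≥ 1. Therefore the treewidth is 1.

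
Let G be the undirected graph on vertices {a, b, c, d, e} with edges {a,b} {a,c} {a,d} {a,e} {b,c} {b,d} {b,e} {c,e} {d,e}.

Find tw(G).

3

A width-3 tree decomposition is:
Bags: B1 = {a, b, c, e}  B2 = {a, b, d, e}
Tree: B1–B2
The largest bag has 4 vertices, giving width 3; this decomposition certifies tw(G) ≤ 3. On the other hand G contains the 4-clique {a, b, d, e}. A clique must lie in a single bag of any decomposition, so no decomposition can have width below 3. The upper and lower bounds meet at 3, so that is the treewidth.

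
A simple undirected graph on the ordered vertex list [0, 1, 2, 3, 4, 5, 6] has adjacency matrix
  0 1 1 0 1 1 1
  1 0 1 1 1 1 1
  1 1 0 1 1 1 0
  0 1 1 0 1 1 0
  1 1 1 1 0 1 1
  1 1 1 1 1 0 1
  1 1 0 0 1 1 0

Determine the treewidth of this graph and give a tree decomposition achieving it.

Treewidth 4.
One such decomposition:
Bags: B1 = {1, 2, 3, 4, 5}  B2 = {0, 1, 2, 4, 5}  B3 = {0, 1, 4, 5, 6}
Tree: B1–B2, B2–B3

The largest bag has 5 vertices, giving width 4; this decomposition certifies tw(G) ≤ 4. On the other hand G contains the 5-clique {0, 1, 2, 4, 5}. A clique must lie in a single bag of any decomposition, so no decomposition can have width below 4. Hence tw(G) = 4 exactly.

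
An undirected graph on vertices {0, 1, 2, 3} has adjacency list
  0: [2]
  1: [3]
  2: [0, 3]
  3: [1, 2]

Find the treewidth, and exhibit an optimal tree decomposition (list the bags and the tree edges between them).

The largest bag has 2 vertices, giving width 1; this decomposition certifies tw(G) ≤ 1. Any graph with an edge has treewidth ≥ 1, and G has the edge 1–3. The upper and lower bounds meet at 1, so that is the treewidth.

Treewidth 1.
One such decomposition:
Bags: B1 = {1, 3}  B2 = {2, 3}  B3 = {0, 2}
Tree: B1–B2, B2–B3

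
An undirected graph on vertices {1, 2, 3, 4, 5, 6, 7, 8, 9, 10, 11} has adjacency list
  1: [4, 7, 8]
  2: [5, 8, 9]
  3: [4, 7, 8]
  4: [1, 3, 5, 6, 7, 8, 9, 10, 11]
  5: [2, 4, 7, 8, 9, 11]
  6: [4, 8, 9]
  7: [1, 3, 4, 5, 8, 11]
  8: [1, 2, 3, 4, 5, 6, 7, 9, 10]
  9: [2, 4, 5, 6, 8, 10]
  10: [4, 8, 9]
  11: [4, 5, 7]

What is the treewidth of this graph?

3

A width-3 tree decomposition is:
Bags: B1 = {4, 8, 9, 10}  B2 = {4, 5, 8, 9}  B3 = {4, 5, 7, 8}  B4 = {2, 5, 8, 9}  B5 = {3, 4, 7, 8}  B6 = {4, 5, 7, 11}  B7 = {4, 6, 8, 9}  B8 = {1, 4, 7, 8}
Tree: B1–B2, B2–B3, B2–B4, B3–B5, B3–B6, B1–B7, B3–B8
Every bag has size at most 4, so the width is 4 − 1 = 3 and tw(G) ≤ 3. For the lower bound, the 4 vertices {2, 5, 8, 9} are pairwise adjacent, and any tree decomposition puts a clique entirely inside one bag — forcing width ≥ 3. Combining the bounds, tw(G) = 3.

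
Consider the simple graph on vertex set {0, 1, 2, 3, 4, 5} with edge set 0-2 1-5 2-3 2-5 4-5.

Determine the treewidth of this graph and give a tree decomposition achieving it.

Each bag holds 2 vertices, so the decomposition has width 1, which upper-bounds the treewidth. G has an edge, so its treewidth is at least 1. Combining the bounds, tw(G) = 1.

Treewidth 1.
One such decomposition:
Bags: B1 = {4, 5}  B2 = {2, 5}  B3 = {0, 2}  B4 = {2, 3}  B5 = {1, 5}
Tree: B1–B2, B2–B3, B3–B4, B1–B5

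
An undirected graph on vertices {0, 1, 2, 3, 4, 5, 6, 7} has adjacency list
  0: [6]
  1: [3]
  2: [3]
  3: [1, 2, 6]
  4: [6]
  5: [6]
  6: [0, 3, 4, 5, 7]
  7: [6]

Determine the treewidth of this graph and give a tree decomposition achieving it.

The largest bag has 2 vertices, giving width 1; this decomposition certifies tw(G) ≤ 1. Any graph with an edge has treewidth ≥ 1, and G has the edge 6–5. Combining the bounds, tw(G) = 1.

Treewidth 1.
One optimal decomposition is:
Bags: B1 = {5, 6}  B2 = {3, 6}  B3 = {4, 6}  B4 = {1, 3}  B5 = {0, 6}  B6 = {6, 7}  B7 = {2, 3}
Tree: B1–B2, B2–B3, B2–B4, B1–B5, B1–B6, B2–B7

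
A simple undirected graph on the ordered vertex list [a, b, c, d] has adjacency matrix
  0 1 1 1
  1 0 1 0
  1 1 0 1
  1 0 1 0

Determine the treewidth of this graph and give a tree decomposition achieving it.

The largest bag has 3 vertices, giving width 2; this decomposition certifies tw(G) ≤ 2. On the other hand G contains the 3-clique {a, c, d}. A clique must lie in a single bag of any decomposition, so no decomposition can have width below 2. Combining the bounds, tw(G) = 2.

Treewidth 2.
One optimal decomposition is:
Bags: B1 = {a, b, c}  B2 = {a, c, d}
Tree: B1–B2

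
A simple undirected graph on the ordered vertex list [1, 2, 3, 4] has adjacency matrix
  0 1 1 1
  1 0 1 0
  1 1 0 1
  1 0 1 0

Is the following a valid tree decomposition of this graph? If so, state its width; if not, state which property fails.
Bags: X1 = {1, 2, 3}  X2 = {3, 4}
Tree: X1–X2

No — edge (1,4) lies in no bag.

A tree decomposition must satisfy three properties: every vertex lies in some bag; for every edge, both endpoints lie together in some bag; and for every vertex, the bags containing it form a connected subtree. Here edge (1,4) lies in no bag, so the decomposition is invalid.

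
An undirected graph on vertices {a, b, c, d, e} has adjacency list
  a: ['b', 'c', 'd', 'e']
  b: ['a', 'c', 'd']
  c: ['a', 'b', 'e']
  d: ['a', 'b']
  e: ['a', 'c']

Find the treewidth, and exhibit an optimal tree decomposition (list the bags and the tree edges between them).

Treewidth 2.
One such decomposition:
Bags: B1 = {a, b, c}  B2 = {a, c, e}  B3 = {a, b, d}
Tree: B1–B2, B1–B3

The largest bag has 3 vertices, giving width 2; this decomposition certifies tw(G) ≤ 2. For the lower bound, the 3 vertices {a, b, d} are pairwise adjacent, and any tree decomposition puts a clique entirely inside one bag — forcing width ≥ 2. The upper and lower bounds meet at 2, so that is the treewidth.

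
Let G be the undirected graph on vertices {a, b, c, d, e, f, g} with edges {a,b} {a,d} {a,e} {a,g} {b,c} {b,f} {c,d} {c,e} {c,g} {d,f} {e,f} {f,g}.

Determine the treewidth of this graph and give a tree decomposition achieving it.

Treewidth 3.
Bags: B1 = {a, c, f, g}  B2 = {a, c, d, f}  B3 = {a, c, e, f}  B4 = {a, b, c, f}
Tree: B1–B2, B2–B3, B3–B4

Each bag holds 4 vertices, so the decomposition has width 3, which upper-bounds the treewidth. For the lower bound: the 4 vertex sets {a,g}, {d,f}, {c}, {e} are disjoint, each induces a connected subgraph, and every pair is joined by at least one edge of G. Contracting each set to a single vertex therefore yields K_{4} as a minor, and since treewidth is minor-monotone, tw(G) ≥ tw(K_{4}) = 3. Hence tw(G) = 3 exactly.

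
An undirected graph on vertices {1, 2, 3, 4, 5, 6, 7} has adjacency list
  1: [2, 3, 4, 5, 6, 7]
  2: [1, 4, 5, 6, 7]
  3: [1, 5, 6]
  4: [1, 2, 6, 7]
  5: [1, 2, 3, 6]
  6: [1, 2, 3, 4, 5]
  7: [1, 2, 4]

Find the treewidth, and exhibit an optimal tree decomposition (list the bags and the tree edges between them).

Treewidth 3.
One optimal decomposition is:
Bags: B1 = {1, 3, 5, 6}  B2 = {1, 2, 5, 6}  B3 = {1, 2, 4, 6}  B4 = {1, 2, 4, 7}
Tree: B1–B2, B2–B3, B3–B4

The largest bag has 4 vertices, giving width 3; this decomposition certifies tw(G) ≤ 3. Conversely, {1, 2, 4, 6} is a clique of size 4, and the vertices of any clique must share a bag in every tree decomposition; so some bag has ≥ 4 vertices and tw(G) ≥ 3. Combining the bounds, tw(G) = 3.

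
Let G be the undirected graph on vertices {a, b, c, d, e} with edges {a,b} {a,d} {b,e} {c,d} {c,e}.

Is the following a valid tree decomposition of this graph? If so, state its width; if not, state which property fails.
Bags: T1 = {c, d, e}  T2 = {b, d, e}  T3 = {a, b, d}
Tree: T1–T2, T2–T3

Yes; width 2.

Every vertex of G appears in some bag (union = {a, b, c, d, e}); every edge is covered by a bag; and for each vertex v the set of bags containing v is connected in the bag tree. The decomposition is therefore valid. The largest bag has 3 vertices, so the width is 2.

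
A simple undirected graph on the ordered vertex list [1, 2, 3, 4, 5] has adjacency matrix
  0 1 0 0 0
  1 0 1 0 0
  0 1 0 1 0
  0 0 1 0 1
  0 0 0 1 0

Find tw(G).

1

A width-1 tree decomposition is:
Bags: B1 = {3, 4}  B2 = {2, 3}  B3 = {1, 2}  B4 = {4, 5}
Tree: B1–B2, B2–B3, B1–B4
Each bag holds 2 vertices, so the decomposition has width 1, which upper-bounds the treewidth. G has an edge, so its treewidth is at least 1. Hence tw(G) = 1 exactly.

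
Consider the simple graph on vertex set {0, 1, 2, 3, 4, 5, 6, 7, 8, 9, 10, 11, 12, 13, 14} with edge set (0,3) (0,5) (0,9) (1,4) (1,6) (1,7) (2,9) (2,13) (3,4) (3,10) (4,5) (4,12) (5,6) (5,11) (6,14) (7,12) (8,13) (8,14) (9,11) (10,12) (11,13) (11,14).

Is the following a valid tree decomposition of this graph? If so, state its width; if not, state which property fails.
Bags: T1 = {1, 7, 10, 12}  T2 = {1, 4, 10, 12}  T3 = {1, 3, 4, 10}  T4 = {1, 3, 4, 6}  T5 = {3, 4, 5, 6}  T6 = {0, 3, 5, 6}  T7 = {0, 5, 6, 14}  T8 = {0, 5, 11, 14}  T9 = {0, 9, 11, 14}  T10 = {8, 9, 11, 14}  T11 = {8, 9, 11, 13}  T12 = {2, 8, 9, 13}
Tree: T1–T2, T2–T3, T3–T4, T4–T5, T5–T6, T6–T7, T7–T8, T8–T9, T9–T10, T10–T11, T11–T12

Yes; width 3.

Checking the three conditions: (i) the bags cover all of {0, 1, 2, 3, 4, 5, 6, 7, 8, 9, 10, 11, 12, 13, 14}; (ii) for each edge, some bag contains both endpoints; (iii) the bags containing any fixed vertex form a subtree. All hold, so the decomposition is valid with width 4 − 1 = 3.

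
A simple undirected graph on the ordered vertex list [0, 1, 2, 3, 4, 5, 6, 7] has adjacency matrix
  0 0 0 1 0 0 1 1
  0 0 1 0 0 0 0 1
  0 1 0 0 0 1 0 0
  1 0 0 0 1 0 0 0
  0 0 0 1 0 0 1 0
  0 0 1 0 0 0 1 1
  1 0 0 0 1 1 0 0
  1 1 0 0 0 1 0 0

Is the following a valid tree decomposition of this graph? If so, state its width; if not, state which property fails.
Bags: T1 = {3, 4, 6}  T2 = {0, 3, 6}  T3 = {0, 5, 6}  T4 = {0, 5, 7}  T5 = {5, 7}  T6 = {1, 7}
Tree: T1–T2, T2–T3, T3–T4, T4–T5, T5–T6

No — vertex 2 appears in no bag.

A tree decomposition must satisfy three properties: every vertex lies in some bag; for every edge, both endpoints lie together in some bag; and for every vertex, the bags containing it form a connected subtree. Here vertex 2 appears in no bag, so the decomposition is invalid.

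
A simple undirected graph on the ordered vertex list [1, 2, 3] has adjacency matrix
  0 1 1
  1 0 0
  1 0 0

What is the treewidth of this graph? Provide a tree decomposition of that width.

Treewidth 1.
One such decomposition:
Bags: B1 = {1, 2}  B2 = {1, 3}
Tree: B1–B2

Each bag holds 2 vertices, so the decomposition has width 1, which upper-bounds the treewidth. G has an edge, so its treewidth is at least 1. Hence tw(G) = 1 exactly.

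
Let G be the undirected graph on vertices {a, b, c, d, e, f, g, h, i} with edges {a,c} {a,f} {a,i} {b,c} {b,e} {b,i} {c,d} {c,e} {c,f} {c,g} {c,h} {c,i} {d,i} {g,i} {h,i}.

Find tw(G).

2

A width-2 tree decomposition is:
Bags: B1 = {c, d, i}  B2 = {c, h, i}  B3 = {c, g, i}  B4 = {b, c, i}  B5 = {b, c, e}  B6 = {a, c, i}  B7 = {a, c, f}
Tree: B1–B2, B2–B3, B3–B4, B4–B5, B2–B6, B6–B7
The largest bag has 3 vertices, giving width 2; this decomposition certifies tw(G) ≤ 2. For the lower bound, the 3 vertices {b, c, e} are pairwise adjacent, and any tree decomposition puts a clique entirely inside one bag — forcing width ≥ 2. The upper and lower bounds meet at 2, so that is the treewidth.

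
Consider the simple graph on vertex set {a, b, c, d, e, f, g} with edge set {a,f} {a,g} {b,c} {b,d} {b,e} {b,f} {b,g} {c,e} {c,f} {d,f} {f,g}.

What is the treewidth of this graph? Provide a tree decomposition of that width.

Treewidth 2.
One optimal decomposition is:
Bags: B1 = {b, c, f}  B2 = {b, f, g}  B3 = {b, c, e}  B4 = {a, f, g}  B5 = {b, d, f}
Tree: B1–B2, B1–B3, B2–B4, B2–B5

Each bag holds 3 vertices, so the decomposition has width 2, which upper-bounds the treewidth. For the lower bound, the 3 vertices {b, c, e} are pairwise adjacent, and any tree decomposition puts a clique entirely inside one bag — forcing width ≥ 2. Therefore the treewidth is 2.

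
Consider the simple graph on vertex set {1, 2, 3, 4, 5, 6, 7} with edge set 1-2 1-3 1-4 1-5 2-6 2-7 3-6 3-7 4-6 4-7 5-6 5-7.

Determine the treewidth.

3

A width-3 tree decomposition is:
Bags: B1 = {1, 2, 6, 7}  B2 = {1, 3, 6, 7}  B3 = {1, 5, 6, 7}  B4 = {1, 4, 6, 7}
Tree: B1–B2, B2–B3, B3–B4
Every bag has size at most 4, so the width is 4 − 1 = 3 and tw(G) ≤ 3. For the lower bound: the 4 vertex sets {2,7}, {3,6}, {1}, {5} are disjoint, each induces a connected subgraph, and every pair is joined by at least one edge of G. Contracting each set to a single vertex therefore yields K_{4} as a minor, and since treewidth is minor-monotone, tw(G) ≥ tw(K_{4}) = 3. The upper and lower bounds meet at 3, so that is the treewidth.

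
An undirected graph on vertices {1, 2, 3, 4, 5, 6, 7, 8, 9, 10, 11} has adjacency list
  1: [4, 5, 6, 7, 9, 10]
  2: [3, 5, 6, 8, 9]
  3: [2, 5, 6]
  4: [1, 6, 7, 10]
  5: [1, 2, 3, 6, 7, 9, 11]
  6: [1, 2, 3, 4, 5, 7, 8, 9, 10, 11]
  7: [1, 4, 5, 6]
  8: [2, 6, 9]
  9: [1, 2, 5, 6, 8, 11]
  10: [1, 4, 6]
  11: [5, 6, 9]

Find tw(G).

3

A width-3 tree decomposition is:
Bags: B1 = {2, 6, 8, 9}  B2 = {2, 5, 6, 9}  B3 = {1, 5, 6, 9}  B4 = {1, 5, 6, 7}  B5 = {2, 3, 5, 6}  B6 = {1, 4, 6, 7}  B7 = {1, 4, 6, 10}  B8 = {5, 6, 9, 11}
Tree: B1–B2, B2–B3, B3–B4, B2–B5, B4–B6, B6–B7, B3–B8
The largest bag has 4 vertices, giving width 3; this decomposition certifies tw(G) ≤ 3. On the other hand G contains the 4-clique {2, 6, 8, 9}. A clique must lie in a single bag of any decomposition, so no decomposition can have width below 3. The upper and lower bounds meet at 3, so that is the treewidth.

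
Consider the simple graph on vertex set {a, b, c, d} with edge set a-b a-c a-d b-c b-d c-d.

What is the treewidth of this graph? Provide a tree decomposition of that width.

A single bag containing all 4 vertices is trivially a valid decomposition of width 3. For the lower bound, the 4 vertices {a, b, c, d} are pairwise adjacent, and any tree decomposition puts a clique entirely inside one bag — forcing width ≥ 3. Combining the bounds, tw(G) = 3.

Treewidth 3.
Bags: B1 = {a, b, c, d}
Tree: (single bag)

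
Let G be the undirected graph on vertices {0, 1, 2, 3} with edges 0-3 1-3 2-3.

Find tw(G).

1

A width-1 tree decomposition is:
Bags: B1 = {2, 3}  B2 = {1, 3}  B3 = {0, 3}
Tree: B1–B2, B1–B3
Every bag has size at most 2, so the width is 2 − 1 = 1 and tw(G) ≤ 1. Any graph with an edge has treewidth ≥ 1, and G has the edge 3–2. Therefore the treewidth is 1.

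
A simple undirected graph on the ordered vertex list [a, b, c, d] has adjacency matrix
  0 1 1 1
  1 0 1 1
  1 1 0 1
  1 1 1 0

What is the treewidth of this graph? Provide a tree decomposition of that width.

Treewidth 3.
One such decomposition:
Bags: B1 = {a, b, c, d}
Tree: (single bag)

A single bag containing all 4 vertices is trivially a valid decomposition of width 3. Conversely, {a, b, c, d} is a clique of size 4, and the vertices of any clique must share a bag in every tree decomposition; so some bag has ≥ 4 vertices and tw(G) ≥ 3. Combining the bounds, tw(G) = 3.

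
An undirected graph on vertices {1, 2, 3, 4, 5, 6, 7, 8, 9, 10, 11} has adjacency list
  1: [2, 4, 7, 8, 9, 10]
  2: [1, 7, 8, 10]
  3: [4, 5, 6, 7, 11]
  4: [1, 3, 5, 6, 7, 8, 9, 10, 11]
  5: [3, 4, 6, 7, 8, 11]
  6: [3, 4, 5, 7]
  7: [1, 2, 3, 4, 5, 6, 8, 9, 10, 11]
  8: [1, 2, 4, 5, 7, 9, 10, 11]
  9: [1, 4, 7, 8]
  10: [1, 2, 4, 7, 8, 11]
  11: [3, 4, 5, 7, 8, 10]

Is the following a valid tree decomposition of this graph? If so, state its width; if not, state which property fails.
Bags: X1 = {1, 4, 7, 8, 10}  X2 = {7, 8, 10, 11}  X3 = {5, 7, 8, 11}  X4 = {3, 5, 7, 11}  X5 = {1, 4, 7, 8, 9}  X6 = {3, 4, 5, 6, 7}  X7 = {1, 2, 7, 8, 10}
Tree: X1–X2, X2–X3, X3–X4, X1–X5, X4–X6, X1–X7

No — edge (4,11) lies in no bag.

A tree decomposition must satisfy three properties: every vertex lies in some bag; for every edge, both endpoints lie together in some bag; and for every vertex, the bags containing it form a connected subtree. Here edge (4,11) lies in no bag, so the decomposition is invalid.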